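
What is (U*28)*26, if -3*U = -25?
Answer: 18200/3 ≈ 6066.7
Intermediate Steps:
U = 25/3 (U = -⅓*(-25) = 25/3 ≈ 8.3333)
(U*28)*26 = ((25/3)*28)*26 = (700/3)*26 = 18200/3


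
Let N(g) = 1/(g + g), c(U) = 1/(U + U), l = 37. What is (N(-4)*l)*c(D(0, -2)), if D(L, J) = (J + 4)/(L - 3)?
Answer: 111/32 ≈ 3.4688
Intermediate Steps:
D(L, J) = (4 + J)/(-3 + L)
c(U) = 1/(2*U)
N(g) = 1/(2*g)
(N(-4)*l)*c(D(0, -2)) = (((1/2)/(-4))*37)*(1/(2*(((4 - 2)/(-3 + 0))))) = (((1/2)*(-1/4))*37)*(1/(2*((2/(-3))))) = (-1/8*37)*(1/(2*((-1/3*2)))) = -37/(16*(-2/3)) = -37*(-3)/(16*2) = -37/8*(-3/4) = 111/32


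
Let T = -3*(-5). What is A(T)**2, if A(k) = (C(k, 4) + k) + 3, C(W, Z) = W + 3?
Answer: 1296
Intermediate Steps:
C(W, Z) = 3 + W
T = 15
A(k) = 6 + 2*k (A(k) = ((3 + k) + k) + 3 = (3 + 2*k) + 3 = 6 + 2*k)
A(T)**2 = (6 + 2*15)**2 = (6 + 30)**2 = 36**2 = 1296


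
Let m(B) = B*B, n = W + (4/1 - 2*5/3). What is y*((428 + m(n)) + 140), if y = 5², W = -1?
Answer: 127825/9 ≈ 14203.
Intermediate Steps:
y = 25
n = -⅓ (n = -1 + (4/1 - 2*5/3) = -1 + (4*1 - 10*⅓) = -1 + (4 - 10/3) = -1 + ⅔ = -⅓ ≈ -0.33333)
m(B) = B²
y*((428 + m(n)) + 140) = 25*((428 + (-⅓)²) + 140) = 25*((428 + ⅑) + 140) = 25*(3853/9 + 140) = 25*(5113/9) = 127825/9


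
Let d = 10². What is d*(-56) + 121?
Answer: -5479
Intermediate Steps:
d = 100
d*(-56) + 121 = 100*(-56) + 121 = -5600 + 121 = -5479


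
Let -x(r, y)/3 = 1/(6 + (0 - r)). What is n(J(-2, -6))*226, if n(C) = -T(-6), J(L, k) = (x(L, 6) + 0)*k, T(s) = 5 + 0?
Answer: -1130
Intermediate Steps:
x(r, y) = -3/(6 - r) (x(r, y) = -3/(6 + (0 - r)) = -3/(6 - r))
T(s) = 5
J(L, k) = 3*k/(-6 + L) (J(L, k) = (3/(-6 + L) + 0)*k = (3/(-6 + L))*k = 3*k/(-6 + L))
n(C) = -5 (n(C) = -1*5 = -5)
n(J(-2, -6))*226 = -5*226 = -1130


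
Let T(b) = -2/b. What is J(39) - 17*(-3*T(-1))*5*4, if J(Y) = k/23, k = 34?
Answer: 46954/23 ≈ 2041.5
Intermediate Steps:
J(Y) = 34/23
J(39) - 17*(-3*T(-1))*5*4 = 34/23 - 17*(-(-6)/(-1))*5*4 = 34/23 - 17*(-(-6)*(-1))*5*4 = 34/23 - 17*(-3*2)*5*4 = 34/23 - (-102)*5*4 = 34/23 - 17*(-30)*4 = 34/23 + 510*4 = 34/23 + 2040 = 46954/23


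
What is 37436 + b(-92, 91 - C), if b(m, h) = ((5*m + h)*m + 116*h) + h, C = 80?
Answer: 80031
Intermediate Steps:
b(m, h) = 117*h + m*(h + 5*m) (b(m, h) = ((h + 5*m)*m + 116*h) + h = (m*(h + 5*m) + 116*h) + h = (116*h + m*(h + 5*m)) + h = 117*h + m*(h + 5*m))
37436 + b(-92, 91 - C) = 37436 + (5*(-92)² + 117*(91 - 1*80) + (91 - 1*80)*(-92)) = 37436 + (5*8464 + 117*(91 - 80) + (91 - 80)*(-92)) = 37436 + (42320 + 117*11 + 11*(-92)) = 37436 + (42320 + 1287 - 1012) = 37436 + 42595 = 80031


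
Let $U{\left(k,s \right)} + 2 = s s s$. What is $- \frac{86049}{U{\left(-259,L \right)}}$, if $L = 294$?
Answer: $- \frac{86049}{25412182} \approx -0.0033861$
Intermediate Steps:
$U{\left(k,s \right)} = -2 + s^{3}$ ($U{\left(k,s \right)} = -2 + s s s = -2 + s^{2} s = -2 + s^{3}$)
$- \frac{86049}{U{\left(-259,L \right)}} = - \frac{86049}{-2 + 294^{3}} = - \frac{86049}{-2 + 25412184} = - \frac{86049}{25412182}$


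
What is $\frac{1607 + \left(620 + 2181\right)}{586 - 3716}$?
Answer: $- \frac{2204}{1565} \approx -1.4083$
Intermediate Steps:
$\frac{1607 + \left(620 + 2181\right)}{586 - 3716} = \frac{1607 + 2801}{-3130} = 4408 \left(- \frac{1}{3130}\right) = - \frac{2204}{1565}$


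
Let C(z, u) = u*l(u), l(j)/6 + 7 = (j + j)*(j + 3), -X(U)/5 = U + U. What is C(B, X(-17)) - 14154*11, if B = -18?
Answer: 59833566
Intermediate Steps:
X(U) = -10*U (X(U) = -5*(U + U) = -10*U)
l(j) = -42 + 12*j*(3 + j) (l(j) = -42 + 6*((j + j)*(j + 3)) = -42 + 6*((2*j)*(3 + j)) = -42 + 6*(2*j*(3 + j)) = -42 + 12*j*(3 + j))
C(z, u) = u*(-42 + 12*u**2 + 36*u)
C(B, X(-17)) - 14154*11 = 6*(-10*(-17))*(-7 + 2*(-10*(-17))**2 + 6*(-10*(-17))) - 14154*11 = 6*170*(-7 + 2*170**2 + 6*170) - 1*155694 = 6*170*(-7 + 2*28900 + 1020) - 155694 = 6*170*(-7 + 57800 + 1020) - 155694 = 6*170*58813 - 155694 = 59989260 - 155694 = 59833566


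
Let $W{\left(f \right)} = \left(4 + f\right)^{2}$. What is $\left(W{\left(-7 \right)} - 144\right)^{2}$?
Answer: $18225$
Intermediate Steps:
$\left(W{\left(-7 \right)} - 144\right)^{2} = \left(\left(4 - 7\right)^{2} - 144\right)^{2} = \left(\left(-3\right)^{2} - 144\right)^{2} = \left(9 - 144\right)^{2} = \left(-135\right)^{2} = 18225$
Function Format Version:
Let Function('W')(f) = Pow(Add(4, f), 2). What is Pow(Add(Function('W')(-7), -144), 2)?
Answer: 18225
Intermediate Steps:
Pow(Add(Function('W')(-7), -144), 2) = Pow(Add(Pow(Add(4, -7), 2), -144), 2) = Pow(Add(Pow(-3, 2), -144), 2) = Pow(Add(9, -144), 2) = Pow(-135, 2) = 18225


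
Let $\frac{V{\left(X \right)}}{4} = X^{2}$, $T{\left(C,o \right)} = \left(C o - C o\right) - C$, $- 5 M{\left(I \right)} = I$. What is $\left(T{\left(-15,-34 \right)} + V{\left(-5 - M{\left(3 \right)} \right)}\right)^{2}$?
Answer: $\frac{5340721}{625} \approx 8545.2$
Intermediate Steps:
$M{\left(I \right)} = - \frac{I}{5}$
$T{\left(C,o \right)} = - C$ ($T{\left(C,o \right)} = \left(C o - C o\right) - C = 0 - C = - C$)
$V{\left(X \right)} = 4 X^{2}$
$\left(T{\left(-15,-34 \right)} + V{\left(-5 - M{\left(3 \right)} \right)}\right)^{2} = \left(\left(-1\right) \left(-15\right) + 4 \left(-5 - \left(- \frac{1}{5}\right) 3\right)^{2}\right)^{2} = \left(15 + 4 \left(-5 - - \frac{3}{5}\right)^{2}\right)^{2} = \left(15 + 4 \left(-5 + \frac{3}{5}\right)^{2}\right)^{2} = \left(15 + 4 \left(- \frac{22}{5}\right)^{2}\right)^{2} = \left(15 + 4 \cdot \frac{484}{25}\right)^{2} = \left(15 + \frac{1936}{25}\right)^{2} = \left(\frac{2311}{25}\right)^{2} = \frac{5340721}{625}$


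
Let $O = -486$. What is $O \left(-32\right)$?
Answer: $15552$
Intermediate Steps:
$O \left(-32\right) = \left(-486\right) \left(-32\right) = 15552$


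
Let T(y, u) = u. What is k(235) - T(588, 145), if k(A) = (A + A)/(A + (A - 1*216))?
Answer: -18180/127 ≈ -143.15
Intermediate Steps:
k(A) = 2*A/(-216 + 2*A) (k(A) = (2*A)/(A + (A - 216)) = (2*A)/(A + (-216 + A)) = (2*A)/(-216 + 2*A) = 2*A/(-216 + 2*A))
k(235) - T(588, 145) = 235/(-108 + 235) - 1*145 = 235/127 - 145 = -18180/127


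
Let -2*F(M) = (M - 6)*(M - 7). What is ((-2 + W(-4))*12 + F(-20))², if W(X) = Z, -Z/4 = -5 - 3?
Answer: 81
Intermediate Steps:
Z = 32 (Z = -4*(-5 - 3) = -4*(-8) = 32)
F(M) = -(-7 + M)*(-6 + M)/2 (F(M) = -(M - 6)*(M - 7)/2 = -(-6 + M)*(-7 + M)/2 = -(-7 + M)*(-6 + M)/2)
W(X) = 32
((-2 + W(-4))*12 + F(-20))² = ((-2 + 32)*12 + (-21 - ½*(-20)² + (13/2)*(-20)))² = (30*12 + (-21 - ½*400 - 130))² = (360 + (-21 - 200 - 130))² = (360 - 351)² = 9² = 81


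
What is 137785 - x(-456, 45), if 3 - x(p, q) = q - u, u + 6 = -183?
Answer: 138016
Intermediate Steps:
u = -189 (u = -6 - 183 = -189)
x(p, q) = -186 - q (x(p, q) = 3 - (q - 1*(-189)) = 3 - (q + 189) = 3 - (189 + q) = 3 + (-189 - q) = -186 - q)
137785 - x(-456, 45) = 137785 - (-186 - 1*45) = 137785 - (-186 - 45) = 137785 - 1*(-231) = 137785 + 231 = 138016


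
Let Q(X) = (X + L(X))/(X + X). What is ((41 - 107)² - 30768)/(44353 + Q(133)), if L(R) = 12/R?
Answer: -311467912/523046045 ≈ -0.59549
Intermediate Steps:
Q(X) = (X + 12/X)/(2*X) (Q(X) = (X + 12/X)/(X + X) = (X + 12/X)/((2*X)) = (X + 12/X)*(1/(2*X)) = (X + 12/X)/(2*X))
((41 - 107)² - 30768)/(44353 + Q(133)) = ((41 - 107)² - 30768)/(44353 + (½ + 6/133²)) = ((-66)² - 30768)/(44353 + (½ + 6*(1/17689))) = (4356 - 30768)/(44353 + (½ + 6/17689)) = -26412/(44353 + 17701/35378) = -26412/1569138135/35378 = -26412*35378/1569138135 = -311467912/523046045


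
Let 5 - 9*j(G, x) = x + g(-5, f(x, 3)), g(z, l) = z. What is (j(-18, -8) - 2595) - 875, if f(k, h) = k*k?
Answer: -3468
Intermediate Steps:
f(k, h) = k**2
j(G, x) = 10/9 - x/9 (j(G, x) = 5/9 - (x - 5)/9 = 5/9 - (-5 + x)/9 = 5/9 + (5/9 - x/9) = 10/9 - x/9)
(j(-18, -8) - 2595) - 875 = ((10/9 - 1/9*(-8)) - 2595) - 875 = ((10/9 + 8/9) - 2595) - 875 = (2 - 2595) - 875 = -2593 - 875 = -3468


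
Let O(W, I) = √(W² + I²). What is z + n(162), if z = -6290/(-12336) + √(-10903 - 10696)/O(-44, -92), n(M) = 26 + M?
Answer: 1162729/6168 + I*√561574/520 ≈ 188.51 + 1.4411*I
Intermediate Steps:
O(W, I) = √(I² + W²)
z = 3145/6168 + I*√561574/520 (z = -6290/(-12336) + √(-10903 - 10696)/(√((-92)² + (-44)²)) = -6290*(-1/12336) + √(-21599)/(√(8464 + 1936)) = 3145/6168 + (I*√21599)/(√10400) = 3145/6168 + (I*√21599)/((20*√26)) = 3145/6168 + (I*√21599)*(√26/520) = 3145/6168 + I*√561574/520 ≈ 0.50989 + 1.4411*I)
z + n(162) = (3145/6168 + I*√561574/520) + (26 + 162) = (3145/6168 + I*√561574/520) + 188 = 1162729/6168 + I*√561574/520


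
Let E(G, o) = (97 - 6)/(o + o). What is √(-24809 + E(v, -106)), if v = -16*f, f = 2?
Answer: I*√278758747/106 ≈ 157.51*I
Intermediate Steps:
v = -32 (v = -16*2 = -32)
E(G, o) = 91/(2*o) (E(G, o) = 91/((2*o)) = 91*(1/(2*o)) = 91/(2*o))
√(-24809 + E(v, -106)) = √(-24809 + (91/2)/(-106)) = √(-24809 + (91/2)*(-1/106)) = √(-24809 - 91/212) = √(-5259599/212) = I*√278758747/106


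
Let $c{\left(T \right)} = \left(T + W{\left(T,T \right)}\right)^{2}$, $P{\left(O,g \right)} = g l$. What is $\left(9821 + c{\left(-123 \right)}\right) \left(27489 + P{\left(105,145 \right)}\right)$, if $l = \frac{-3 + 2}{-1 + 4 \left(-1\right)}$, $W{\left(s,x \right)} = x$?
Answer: $1935533566$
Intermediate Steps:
$l = \frac{1}{5}$ ($l = - \frac{1}{-1 - 4} = - \frac{1}{-5} = \left(-1\right) \left(- \frac{1}{5}\right) = \frac{1}{5} \approx 0.2$)
$P{\left(O,g \right)} = \frac{g}{5}$ ($P{\left(O,g \right)} = g \frac{1}{5} = \frac{g}{5}$)
$c{\left(T \right)} = 4 T^{2}$ ($c{\left(T \right)} = \left(T + T\right)^{2} = \left(2 T\right)^{2} = 4 T^{2}$)
$\left(9821 + c{\left(-123 \right)}\right) \left(27489 + P{\left(105,145 \right)}\right) = \left(9821 + 4 \left(-123\right)^{2}\right) \left(27489 + \frac{1}{5} \cdot 145\right) = \left(9821 + 4 \cdot 15129\right) \left(27489 + 29\right) = \left(9821 + 60516\right) 27518 = 70337 \cdot 27518 = 1935533566$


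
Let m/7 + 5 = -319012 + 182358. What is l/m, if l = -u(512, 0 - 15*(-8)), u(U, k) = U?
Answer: 512/956613 ≈ 0.00053522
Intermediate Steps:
l = -512 (l = -1*512 = -512)
m = -956613 (m = -35 + 7*(-319012 + 182358) = -35 + 7*(-136654) = -35 - 956578 = -956613)
l/m = -512/(-956613) = -512*(-1/956613) = 512/956613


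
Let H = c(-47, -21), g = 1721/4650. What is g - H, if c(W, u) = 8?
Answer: -35479/4650 ≈ -7.6299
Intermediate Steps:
g = 1721/4650 (g = 1721*(1/4650) = 1721/4650 ≈ 0.37011)
H = 8
g - H = 1721/4650 - 1*8 = 1721/4650 - 8 = -35479/4650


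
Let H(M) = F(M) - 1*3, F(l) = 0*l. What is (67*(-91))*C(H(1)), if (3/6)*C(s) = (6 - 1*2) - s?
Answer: -85358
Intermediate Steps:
F(l) = 0
H(M) = -3 (H(M) = 0 - 1*3 = 0 - 3 = -3)
C(s) = 8 - 2*s (C(s) = 2*((6 - 1*2) - s) = 2*((6 - 2) - s) = 2*(4 - s) = 8 - 2*s)
(67*(-91))*C(H(1)) = (67*(-91))*(8 - 2*(-3)) = -6097*(8 + 6) = -6097*14 = -85358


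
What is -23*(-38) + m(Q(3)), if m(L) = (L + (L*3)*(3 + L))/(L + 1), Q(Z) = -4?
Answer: 2614/3 ≈ 871.33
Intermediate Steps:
m(L) = (L + 3*L*(3 + L))/(1 + L) (m(L) = (L + (3*L)*(3 + L))/(1 + L) = (L + 3*L*(3 + L))/(1 + L))
-23*(-38) + m(Q(3)) = -23*(-38) - 4*(10 + 3*(-4))/(1 - 4) = 874 - 4*(10 - 12)/(-3) = 874 - 4*(-⅓)*(-2) = 874 - 8/3 = 2614/3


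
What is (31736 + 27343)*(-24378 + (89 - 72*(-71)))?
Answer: -1132957983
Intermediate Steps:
(31736 + 27343)*(-24378 + (89 - 72*(-71))) = 59079*(-24378 + (89 + 5112)) = 59079*(-24378 + 5201) = 59079*(-19177) = -1132957983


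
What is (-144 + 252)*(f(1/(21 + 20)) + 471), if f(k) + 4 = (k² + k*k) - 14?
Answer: 82241460/1681 ≈ 48924.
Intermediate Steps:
f(k) = -18 + 2*k² (f(k) = -4 + ((k² + k*k) - 14) = -4 + ((k² + k²) - 14) = -4 + (2*k² - 14) = -4 + (-14 + 2*k²) = -18 + 2*k²)
(-144 + 252)*(f(1/(21 + 20)) + 471) = (-144 + 252)*((-18 + 2*(1/(21 + 20))²) + 471) = 108*((-18 + 2*(1/41)²) + 471) = 108*((-18 + 2*(1/1681)) + 471) = 108*((-18 + 2/1681) + 471) = 108*(-30256/1681 + 471) = 108*(761495/1681) = 82241460/1681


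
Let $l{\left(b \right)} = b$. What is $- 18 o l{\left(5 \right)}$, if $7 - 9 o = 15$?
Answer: $80$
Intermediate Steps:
$o = - \frac{8}{9}$ ($o = \frac{7}{9} - \frac{5}{3} = - \frac{8}{9} \approx -0.88889$)
$- 18 o l{\left(5 \right)} = \left(-18\right) \left(- \frac{8}{9}\right) 5 = 16 \cdot 5 = 80$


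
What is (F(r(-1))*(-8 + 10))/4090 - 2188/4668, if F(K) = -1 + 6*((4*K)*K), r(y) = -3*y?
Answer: -173542/477303 ≈ -0.36359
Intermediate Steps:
F(K) = -1 + 24*K² (F(K) = -1 + 6*(4*K²) = -1 + 24*K²)
(F(r(-1))*(-8 + 10))/4090 - 2188/4668 = ((-1 + 24*(-3*(-1))²)*(-8 + 10))/4090 - 2188/4668 = ((-1 + 24*3²)*2)*(1/4090) - 2188*1/4668 = ((-1 + 24*9)*2)*(1/4090) - 547/1167 = ((-1 + 216)*2)*(1/4090) - 547/1167 = (215*2)*(1/4090) - 547/1167 = 430*(1/4090) - 547/1167 = 43/409 - 547/1167 = -173542/477303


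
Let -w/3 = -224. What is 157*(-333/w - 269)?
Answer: -9477619/224 ≈ -42311.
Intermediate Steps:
w = 672 (w = -3*(-224) = 672)
157*(-333/w - 269) = 157*(-333/672 - 269) = 157*(-333*1/672 - 269) = 157*(-111/224 - 269) = 157*(-60367/224) = -9477619/224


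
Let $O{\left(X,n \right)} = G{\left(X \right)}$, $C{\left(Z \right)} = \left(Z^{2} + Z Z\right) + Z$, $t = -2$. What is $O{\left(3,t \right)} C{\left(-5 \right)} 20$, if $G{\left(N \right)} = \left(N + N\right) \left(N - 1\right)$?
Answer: $10800$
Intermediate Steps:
$C{\left(Z \right)} = Z + 2 Z^{2}$ ($C{\left(Z \right)} = \left(Z^{2} + Z^{2}\right) + Z = 2 Z^{2} + Z = Z + 2 Z^{2}$)
$G{\left(N \right)} = 2 N \left(-1 + N\right)$
$O{\left(X,n \right)} = 2 X \left(-1 + X\right)$
$O{\left(3,t \right)} C{\left(-5 \right)} 20 = 2 \cdot 3 \left(-1 + 3\right) \left(- 5 \left(1 + 2 \left(-5\right)\right)\right) 20 = 2 \cdot 3 \cdot 2 \left(- 5 \left(1 - 10\right)\right) 20 = 12 \left(\left(-5\right) \left(-9\right)\right) 20 = 12 \cdot 45 \cdot 20 = 540 \cdot 20 = 10800$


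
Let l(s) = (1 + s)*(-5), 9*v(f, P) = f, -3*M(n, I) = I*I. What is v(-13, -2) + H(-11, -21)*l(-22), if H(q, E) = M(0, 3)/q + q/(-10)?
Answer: 28253/198 ≈ 142.69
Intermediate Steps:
M(n, I) = -I**2/3 (M(n, I) = -I*I/3 = -I**2/3)
v(f, P) = f/9
H(q, E) = -3/q - q/10 (H(q, E) = (-1/3*3**2)/q + q/(-10) = (-1/3*9)/q + q*(-1/10) = -3/q - q/10)
l(s) = -5 - 5*s
v(-13, -2) + H(-11, -21)*l(-22) = (1/9)*(-13) + (-3/(-11) - 1/10*(-11))*(-5 - 5*(-22)) = -13/9 + (-3*(-1/11) + 11/10)*(-5 + 110) = -13/9 + (3/11 + 11/10)*105 = -13/9 + (151/110)*105 = -13/9 + 3171/22 = 28253/198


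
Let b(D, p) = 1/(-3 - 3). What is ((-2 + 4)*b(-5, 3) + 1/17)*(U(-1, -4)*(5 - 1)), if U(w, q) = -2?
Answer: 112/51 ≈ 2.1961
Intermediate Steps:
b(D, p) = -⅙ (b(D, p) = 1/(-6) = -⅙)
((-2 + 4)*b(-5, 3) + 1/17)*(U(-1, -4)*(5 - 1)) = ((-2 + 4)*(-⅙) + 1/17)*(-2*(5 - 1)) = (2*(-⅙) + 1/17)*(-2*4) = (-⅓ + 1/17)*(-8) = -14/51*(-8) = 112/51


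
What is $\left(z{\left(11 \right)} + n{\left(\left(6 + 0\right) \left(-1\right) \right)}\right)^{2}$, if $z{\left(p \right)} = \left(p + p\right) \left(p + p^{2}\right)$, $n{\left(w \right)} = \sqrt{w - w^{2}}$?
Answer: $\left(2904 + i \sqrt{42}\right)^{2} \approx 8.4332 \cdot 10^{6} + 3.764 \cdot 10^{4} i$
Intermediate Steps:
$z{\left(p \right)} = 2 p \left(p + p^{2}\right)$
$\left(z{\left(11 \right)} + n{\left(\left(6 + 0\right) \left(-1\right) \right)}\right)^{2} = \left(2 \cdot 11^{2} \left(1 + 11\right) + \sqrt{\left(6 + 0\right) \left(-1\right) \left(1 - \left(6 + 0\right) \left(-1\right)\right)}\right)^{2} = \left(2 \cdot 121 \cdot 12 + \sqrt{6 \left(-1\right) \left(1 - 6 \left(-1\right)\right)}\right)^{2} = \left(2904 + \sqrt{- 6 \left(1 - -6\right)}\right)^{2} = \left(2904 + \sqrt{- 6 \left(1 + 6\right)}\right)^{2} = \left(2904 + \sqrt{\left(-6\right) 7}\right)^{2} = \left(2904 + \sqrt{-42}\right)^{2} = \left(2904 + i \sqrt{42}\right)^{2}$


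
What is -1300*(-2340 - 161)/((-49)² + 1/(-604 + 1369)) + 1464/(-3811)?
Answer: 4738099882038/3499957613 ≈ 1353.8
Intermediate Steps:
-1300*(-2340 - 161)/((-49)² + 1/(-604 + 1369)) + 1464/(-3811) = -1300*(-2501/(2401 + 1/765)) + 1464*(-1/3811) = -1300*(-2501/(2401 + 1/765)) - 1464/3811 = -1300/((1836766/765)*(-1/2501)) - 1464/3811 = -1300/(-1836766/1913265) - 1464/3811 = -1300*(-1913265/1836766) - 1464/3811 = 1243622250/918383 - 1464/3811 = 4738099882038/3499957613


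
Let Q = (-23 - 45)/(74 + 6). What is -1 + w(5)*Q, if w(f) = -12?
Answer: 46/5 ≈ 9.2000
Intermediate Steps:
Q = -17/20 (Q = -68/80 = -68*1/80 = -17/20 ≈ -0.85000)
-1 + w(5)*Q = -1 - 12*(-17/20) = -1 + 51/5 = 46/5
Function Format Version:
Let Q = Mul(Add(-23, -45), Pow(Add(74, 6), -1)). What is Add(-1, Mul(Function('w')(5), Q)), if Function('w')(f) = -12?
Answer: Rational(46, 5) ≈ 9.2000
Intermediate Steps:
Q = Rational(-17, 20) (Q = Mul(-68, Pow(80, -1)) = Mul(-68, Rational(1, 80)) = Rational(-17, 20) ≈ -0.85000)
Add(-1, Mul(Function('w')(5), Q)) = Add(-1, Mul(-12, Rational(-17, 20))) = Add(-1, Rational(51, 5)) = Rational(46, 5)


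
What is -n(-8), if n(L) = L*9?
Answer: 72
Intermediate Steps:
n(L) = 9*L
-n(-8) = -9*(-8) = -1*(-72) = 72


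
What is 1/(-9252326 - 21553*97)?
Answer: -1/11342967 ≈ -8.8160e-8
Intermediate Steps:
1/(-9252326 - 21553*97) = 1/(-9252326 - 2090641) = 1/(-11342967) = -1/11342967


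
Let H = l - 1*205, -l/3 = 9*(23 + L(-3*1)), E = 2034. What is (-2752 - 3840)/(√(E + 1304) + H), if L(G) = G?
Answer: 4911040/551687 + 6592*√3338/551687 ≈ 9.5922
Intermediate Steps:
l = -540 (l = -27*(23 - 3*1) = -27*(23 - 3) = -27*20 = -3*180 = -540)
H = -745 (H = -540 - 1*205 = -540 - 205 = -745)
(-2752 - 3840)/(√(E + 1304) + H) = (-2752 - 3840)/(√(2034 + 1304) - 745) = -6592/(√3338 - 745) = -6592/(-745 + √3338)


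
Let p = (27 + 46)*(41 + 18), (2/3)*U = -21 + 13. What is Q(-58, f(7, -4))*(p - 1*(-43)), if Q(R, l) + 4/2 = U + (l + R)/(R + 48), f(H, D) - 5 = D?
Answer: -36105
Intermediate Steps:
f(H, D) = 5 + D
U = -12 (U = 3*(-21 + 13)/2 = (3/2)*(-8) = -12)
p = 4307 (p = 73*59 = 4307)
Q(R, l) = -14 + (R + l)/(48 + R) (Q(R, l) = -2 + (-12 + (l + R)/(R + 48)) = -2 + (-12 + (R + l)/(48 + R)) = -14 + (R + l)/(48 + R))
Q(-58, f(7, -4))*(p - 1*(-43)) = ((-672 + (5 - 4) - 13*(-58))/(48 - 58))*(4307 - 1*(-43)) = ((-672 + 1 + 754)/(-10))*(4307 + 43) = -1/10*83*4350 = -83/10*4350 = -36105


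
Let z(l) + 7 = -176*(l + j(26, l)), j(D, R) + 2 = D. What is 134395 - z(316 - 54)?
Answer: 184738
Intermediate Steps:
j(D, R) = -2 + D
z(l) = -4231 - 176*l (z(l) = -7 - 176*(l + (-2 + 26)) = -7 - 176*(l + 24) = -7 - 176*(24 + l) = -7 + (-4224 - 176*l) = -4231 - 176*l)
134395 - z(316 - 54) = 134395 - (-4231 - 176*(316 - 54)) = 134395 - (-4231 - 176*262) = 134395 - (-4231 - 46112) = 134395 - 1*(-50343) = 134395 + 50343 = 184738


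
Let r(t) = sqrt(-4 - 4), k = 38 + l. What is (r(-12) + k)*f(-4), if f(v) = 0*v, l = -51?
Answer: 0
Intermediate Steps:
k = -13 (k = 38 - 51 = -13)
r(t) = 2*I*sqrt(2) (r(t) = sqrt(-8) = 2*I*sqrt(2))
f(v) = 0
(r(-12) + k)*f(-4) = (2*I*sqrt(2) - 13)*0 = (-13 + 2*I*sqrt(2))*0 = 0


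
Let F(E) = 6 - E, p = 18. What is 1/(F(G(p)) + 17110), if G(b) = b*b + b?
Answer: 1/16774 ≈ 5.9616e-5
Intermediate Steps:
G(b) = b + b² (G(b) = b² + b = b + b²)
1/(F(G(p)) + 17110) = 1/((6 - 18*(1 + 18)) + 17110) = 1/((6 - 18*19) + 17110) = 1/((6 - 1*342) + 17110) = 1/((6 - 342) + 17110) = 1/(-336 + 17110) = 1/16774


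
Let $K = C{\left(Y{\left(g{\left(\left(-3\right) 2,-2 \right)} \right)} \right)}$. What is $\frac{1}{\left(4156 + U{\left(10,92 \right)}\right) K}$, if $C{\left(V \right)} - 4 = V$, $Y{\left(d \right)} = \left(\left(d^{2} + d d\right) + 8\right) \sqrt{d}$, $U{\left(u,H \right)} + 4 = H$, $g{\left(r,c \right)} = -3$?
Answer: $\frac{1}{2168684} - \frac{13 i \sqrt{3}}{4337368} \approx 4.6111 \cdot 10^{-7} - 5.1913 \cdot 10^{-6} i$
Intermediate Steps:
$U{\left(u,H \right)} = -4 + H$
$Y{\left(d \right)} = \sqrt{d} \left(8 + 2 d^{2}\right)$ ($Y{\left(d \right)} = \left(\left(d^{2} + d^{2}\right) + 8\right) \sqrt{d} = \left(2 d^{2} + 8\right) \sqrt{d} = \left(8 + 2 d^{2}\right) \sqrt{d} = \sqrt{d} \left(8 + 2 d^{2}\right)$)
$C{\left(V \right)} = 4 + V$
$K = 4 + 26 i \sqrt{3}$ ($K = 4 + 2 \sqrt{-3} \left(4 + \left(-3\right)^{2}\right) = 4 + 2 i \sqrt{3} \left(4 + 9\right) = 4 + 2 i \sqrt{3} \cdot 13 = 4 + 26 i \sqrt{3} \approx 4.0 + 45.033 i$)
$\frac{1}{\left(4156 + U{\left(10,92 \right)}\right) K} = \frac{1}{\left(4156 + \left(-4 + 92\right)\right) \left(4 + 26 i \sqrt{3}\right)} = \frac{1}{\left(4156 + 88\right) \left(4 + 26 i \sqrt{3}\right)} = \frac{1}{4244 \left(4 + 26 i \sqrt{3}\right)}$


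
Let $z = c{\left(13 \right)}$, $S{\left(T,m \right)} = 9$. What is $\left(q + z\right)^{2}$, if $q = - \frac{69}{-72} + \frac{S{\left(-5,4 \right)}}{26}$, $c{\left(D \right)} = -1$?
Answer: $\frac{9025}{97344} \approx 0.092712$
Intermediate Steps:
$z = -1$
$q = \frac{407}{312}$ ($q = - \frac{69}{-72} + \frac{9}{26} = \left(-69\right) \left(- \frac{1}{72}\right) + 9 \cdot \frac{1}{26} = \frac{23}{24} + \frac{9}{26} = \frac{407}{312} \approx 1.3045$)
$\left(q + z\right)^{2} = \left(\frac{407}{312} - 1\right)^{2} = \left(\frac{95}{312}\right)^{2} = \frac{9025}{97344}$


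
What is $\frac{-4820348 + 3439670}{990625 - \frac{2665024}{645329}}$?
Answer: $- \frac{890991553062}{639276375601} \approx -1.3937$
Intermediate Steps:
$\frac{-4820348 + 3439670}{990625 - \frac{2665024}{645329}} = - \frac{1380678}{990625 - \frac{2665024}{645329}} = - \frac{1380678}{\frac{639276375601}{645329}} = \left(-1380678\right) \frac{645329}{639276375601} = - \frac{890991553062}{639276375601}$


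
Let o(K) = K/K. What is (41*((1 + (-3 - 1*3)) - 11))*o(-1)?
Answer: -656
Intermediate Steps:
o(K) = 1
(41*((1 + (-3 - 1*3)) - 11))*o(-1) = (41*((1 + (-3 - 1*3)) - 11))*1 = (41*((1 + (-3 - 3)) - 11))*1 = (41*((1 - 6) - 11))*1 = (41*(-5 - 11))*1 = (41*(-16))*1 = -656*1 = -656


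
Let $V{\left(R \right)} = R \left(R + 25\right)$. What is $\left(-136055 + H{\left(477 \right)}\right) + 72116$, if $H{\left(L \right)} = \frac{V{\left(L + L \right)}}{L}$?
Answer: $-61981$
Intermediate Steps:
$V{\left(R \right)} = R \left(25 + R\right)$
$H{\left(L \right)} = 50 + 4 L$ ($H{\left(L \right)} = \frac{\left(L + L\right) \left(25 + \left(L + L\right)\right)}{L} = \frac{2 L \left(25 + 2 L\right)}{L} = 50 + 4 L$)
$\left(-136055 + H{\left(477 \right)}\right) + 72116 = \left(-136055 + \left(50 + 4 \cdot 477\right)\right) + 72116 = \left(-136055 + \left(50 + 1908\right)\right) + 72116 = \left(-136055 + 1958\right) + 72116 = -134097 + 72116 = -61981$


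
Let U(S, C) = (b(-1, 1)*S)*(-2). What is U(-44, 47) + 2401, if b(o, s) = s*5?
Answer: 2841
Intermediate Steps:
b(o, s) = 5*s
U(S, C) = -10*S (U(S, C) = ((5*1)*S)*(-2) = (5*S)*(-2) = -10*S)
U(-44, 47) + 2401 = -10*(-44) + 2401 = 440 + 2401 = 2841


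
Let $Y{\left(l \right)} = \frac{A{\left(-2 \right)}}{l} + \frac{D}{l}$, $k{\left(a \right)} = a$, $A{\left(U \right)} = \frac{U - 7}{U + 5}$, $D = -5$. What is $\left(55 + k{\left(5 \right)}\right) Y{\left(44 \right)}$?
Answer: $- \frac{120}{11} \approx -10.909$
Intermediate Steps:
$A{\left(U \right)} = \frac{-7 + U}{5 + U}$ ($A{\left(U \right)} = \frac{U - 7}{5 + U} = \frac{-7 + U}{5 + U}$)
$Y{\left(l \right)} = - \frac{8}{l}$ ($Y{\left(l \right)} = \frac{\frac{1}{5 - 2} \left(-7 - 2\right)}{l} - \frac{5}{l} = \frac{\frac{1}{3} \left(-9\right)}{l} - \frac{5}{l} = - \frac{3}{l} - \frac{5}{l} = - \frac{8}{l}$)
$\left(55 + k{\left(5 \right)}\right) Y{\left(44 \right)} = \left(55 + 5\right) \left(- \frac{8}{44}\right) = 60 \left(\left(-8\right) \frac{1}{44}\right) = 60 \left(- \frac{2}{11}\right) = - \frac{120}{11}$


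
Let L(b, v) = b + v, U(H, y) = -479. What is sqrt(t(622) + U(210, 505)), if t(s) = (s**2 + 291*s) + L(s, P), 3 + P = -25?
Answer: sqrt(568001) ≈ 753.66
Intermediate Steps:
P = -28 (P = -3 - 25 = -28)
t(s) = -28 + s**2 + 292*s (t(s) = (s**2 + 291*s) + (s - 28) = (s**2 + 291*s) + (-28 + s) = -28 + s**2 + 292*s)
sqrt(t(622) + U(210, 505)) = sqrt((-28 + 622**2 + 292*622) - 479) = sqrt((-28 + 386884 + 181624) - 479) = sqrt(568480 - 479) = sqrt(568001)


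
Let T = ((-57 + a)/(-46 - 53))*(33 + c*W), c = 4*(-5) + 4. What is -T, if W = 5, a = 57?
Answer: 0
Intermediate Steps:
c = -16 (c = -20 + 4 = -16)
T = 0 (T = ((-57 + 57)/(-46 - 53))*(33 - 16*5) = (0/(-99))*(33 - 80) = (0*(-1/99))*(-47) = 0*(-47) = 0)
-T = -1*0 = 0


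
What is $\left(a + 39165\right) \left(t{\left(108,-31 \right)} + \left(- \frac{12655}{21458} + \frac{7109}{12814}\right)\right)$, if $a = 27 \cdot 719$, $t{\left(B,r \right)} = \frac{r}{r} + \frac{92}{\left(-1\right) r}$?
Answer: $\frac{490917647282166}{2130961793} \approx 2.3037 \cdot 10^{5}$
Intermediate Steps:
$t{\left(B,r \right)} = 1 - \frac{92}{r}$ ($t{\left(B,r \right)} = 1 + 92 \left(- \frac{1}{r}\right) = 1 - \frac{92}{r}$)
$a = 19413$
$\left(a + 39165\right) \left(t{\left(108,-31 \right)} + \left(- \frac{12655}{21458} + \frac{7109}{12814}\right)\right) = \left(19413 + 39165\right) \left(\frac{-92 - 31}{-31} + \left(- \frac{12655}{21458} + \frac{7109}{12814}\right)\right) = 58578 \left(\left(- \frac{1}{31}\right) \left(-123\right) + \left(\left(-12655\right) \frac{1}{21458} + 7109 \cdot \frac{1}{12814}\right)\right) = 58578 \left(\frac{123}{31} + \left(- \frac{12655}{21458} + \frac{7109}{12814}\right)\right) = 58578 \left(\frac{123}{31} - \frac{2404062}{68740703}\right) = 58578 \cdot \frac{8380580547}{2130961793} = \frac{490917647282166}{2130961793}$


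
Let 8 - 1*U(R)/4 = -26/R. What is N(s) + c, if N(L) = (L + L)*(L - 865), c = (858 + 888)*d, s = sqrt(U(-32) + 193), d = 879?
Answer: 3070355/2 - 865*sqrt(887) ≈ 1.5094e+6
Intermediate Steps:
U(R) = 32 + 104/R (U(R) = 32 - (-104)/R = 32 + 104/R)
s = sqrt(887)/2 (s = sqrt((32 + 104/(-32)) + 193) = sqrt((32 + 104*(-1/32)) + 193) = sqrt((32 - 13/4) + 193) = sqrt(115/4 + 193) = sqrt(887/4) = sqrt(887)/2 ≈ 14.891)
c = 1534734 (c = (858 + 888)*879 = 1746*879 = 1534734)
N(L) = 2*L*(-865 + L) (N(L) = (2*L)*(-865 + L) = 2*L*(-865 + L))
N(s) + c = 2*(sqrt(887)/2)*(-865 + sqrt(887)/2) + 1534734 = sqrt(887)*(-865 + sqrt(887)/2) + 1534734 = 1534734 + sqrt(887)*(-865 + sqrt(887)/2)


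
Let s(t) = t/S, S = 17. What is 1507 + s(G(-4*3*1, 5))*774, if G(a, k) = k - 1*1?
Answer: 28715/17 ≈ 1689.1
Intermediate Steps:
G(a, k) = -1 + k (G(a, k) = k - 1 = -1 + k)
s(t) = t/17
1507 + s(G(-4*3*1, 5))*774 = 1507 + ((-1 + 5)/17)*774 = 1507 + ((1/17)*4)*774 = 1507 + (4/17)*774 = 1507 + 3096/17 = 28715/17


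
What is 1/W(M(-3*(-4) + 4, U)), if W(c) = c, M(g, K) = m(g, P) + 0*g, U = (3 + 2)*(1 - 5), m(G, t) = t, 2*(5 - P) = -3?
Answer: 2/13 ≈ 0.15385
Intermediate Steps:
P = 13/2 (P = 5 - ½*(-3) = 5 + 3/2 = 13/2 ≈ 6.5000)
U = -20 (U = 5*(-4) = -20)
M(g, K) = 13/2 (M(g, K) = 13/2 + 0*g = 13/2 + 0 = 13/2)
1/W(M(-3*(-4) + 4, U)) = 1/(13/2) = 2/13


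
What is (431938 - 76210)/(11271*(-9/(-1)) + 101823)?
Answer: 59288/33877 ≈ 1.7501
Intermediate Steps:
(431938 - 76210)/(11271*(-9/(-1)) + 101823) = 355728/(11271*(-9*(-1)) + 101823) = 355728/(11271*9 + 101823) = 355728/(101439 + 101823) = 355728/203262 = 355728*(1/203262) = 59288/33877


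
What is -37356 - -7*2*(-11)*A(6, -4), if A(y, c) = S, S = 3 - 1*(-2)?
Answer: -38126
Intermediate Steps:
S = 5 (S = 3 + 2 = 5)
A(y, c) = 5
-37356 - -7*2*(-11)*A(6, -4) = -37356 - -7*2*(-11)*5 = -37356 - (-14*(-11))*5 = -37356 - 154*5 = -37356 - 1*770 = -37356 - 770 = -38126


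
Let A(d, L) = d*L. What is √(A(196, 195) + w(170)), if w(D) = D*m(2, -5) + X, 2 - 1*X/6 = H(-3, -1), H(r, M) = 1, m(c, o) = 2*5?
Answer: √39926 ≈ 199.81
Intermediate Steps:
m(c, o) = 10
X = 6 (X = 12 - 6*1 = 12 - 6 = 6)
A(d, L) = L*d
w(D) = 6 + 10*D (w(D) = D*10 + 6 = 10*D + 6 = 6 + 10*D)
√(A(196, 195) + w(170)) = √(195*196 + (6 + 10*170)) = √(38220 + (6 + 1700)) = √(38220 + 1706) = √39926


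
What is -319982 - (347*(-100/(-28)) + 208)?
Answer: -2250005/7 ≈ -3.2143e+5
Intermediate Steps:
-319982 - (347*(-100/(-28)) + 208) = -319982 - (347*(-100*(-1/28)) + 208) = -319982 - (347*(25/7) + 208) = -319982 - (8675/7 + 208) = -319982 - 1*10131/7 = -319982 - 10131/7 = -2250005/7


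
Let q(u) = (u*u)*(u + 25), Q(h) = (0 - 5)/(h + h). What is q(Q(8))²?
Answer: 97515625/16777216 ≈ 5.8124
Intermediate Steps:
Q(h) = -5/(2*h) (Q(h) = -5*1/(2*h) = -5/(2*h))
q(u) = u²*(25 + u)
q(Q(8))² = ((-5/2/8)²*(25 - 5/2/8))² = ((-5/2*⅛)²*(25 - 5/2*⅛))² = ((-5/16)²*(25 - 5/16))² = ((25/256)*(395/16))² = (9875/4096)² = 97515625/16777216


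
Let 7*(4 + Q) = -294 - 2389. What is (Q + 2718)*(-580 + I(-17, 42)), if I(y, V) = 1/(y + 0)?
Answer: -160882215/119 ≈ -1.3520e+6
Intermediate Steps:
I(y, V) = 1/y
Q = -2711/7 (Q = -4 + (-294 - 2389)/7 = -4 + (⅐)*(-2683) = -4 - 2683/7 = -2711/7 ≈ -387.29)
(Q + 2718)*(-580 + I(-17, 42)) = (-2711/7 + 2718)*(-580 + 1/(-17)) = 16315*(-580 - 1/17)/7 = (16315/7)*(-9861/17) = -160882215/119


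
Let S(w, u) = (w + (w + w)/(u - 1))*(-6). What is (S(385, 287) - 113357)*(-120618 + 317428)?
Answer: -295978819610/13 ≈ -2.2768e+10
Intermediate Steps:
S(w, u) = -6*w - 12*w/(-1 + u) (S(w, u) = (w + (2*w)/(-1 + u))*(-6) = (w + 2*w/(-1 + u))*(-6) = -6*w - 12*w/(-1 + u))
(S(385, 287) - 113357)*(-120618 + 317428) = (-6*385*(1 + 287)/(-1 + 287) - 113357)*(-120618 + 317428) = (-6*385*288/286 - 113357)*196810 = (-6*385*1/286*288 - 113357)*196810 = (-30240/13 - 113357)*196810 = -1503881/13*196810 = -295978819610/13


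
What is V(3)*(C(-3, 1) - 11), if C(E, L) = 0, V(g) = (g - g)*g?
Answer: 0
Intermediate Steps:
V(g) = 0 (V(g) = 0*g = 0)
V(3)*(C(-3, 1) - 11) = 0*(0 - 11) = 0*(-11) = 0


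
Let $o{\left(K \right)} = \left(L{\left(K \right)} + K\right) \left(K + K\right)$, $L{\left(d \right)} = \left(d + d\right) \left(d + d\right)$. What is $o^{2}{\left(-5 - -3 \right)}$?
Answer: $3136$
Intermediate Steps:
$L{\left(d \right)} = 4 d^{2}$ ($L{\left(d \right)} = 2 d 2 d = 4 d^{2}$)
$o{\left(K \right)} = 2 K \left(K + 4 K^{2}\right)$ ($o{\left(K \right)} = \left(4 K^{2} + K\right) \left(K + K\right) = \left(K + 4 K^{2}\right) 2 K = 2 K \left(K + 4 K^{2}\right)$)
$o^{2}{\left(-5 - -3 \right)} = \left(\left(-5 - -3\right)^{2} \left(2 + 8 \left(-5 - -3\right)\right)\right)^{2} = \left(\left(-5 + 3\right)^{2} \left(2 + 8 \left(-5 + 3\right)\right)\right)^{2} = \left(\left(-2\right)^{2} \left(2 + 8 \left(-2\right)\right)\right)^{2} = \left(4 \left(2 - 16\right)\right)^{2} = \left(4 \left(-14\right)\right)^{2} = \left(-56\right)^{2} = 3136$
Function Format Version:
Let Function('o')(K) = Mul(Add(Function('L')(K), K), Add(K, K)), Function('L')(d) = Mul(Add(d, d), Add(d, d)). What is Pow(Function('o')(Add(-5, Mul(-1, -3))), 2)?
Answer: 3136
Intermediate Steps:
Function('L')(d) = Mul(4, Pow(d, 2)) (Function('L')(d) = Mul(Mul(2, d), Mul(2, d)) = Mul(4, Pow(d, 2)))
Function('o')(K) = Mul(2, K, Add(K, Mul(4, Pow(K, 2)))) (Function('o')(K) = Mul(Add(Mul(4, Pow(K, 2)), K), Add(K, K)) = Mul(Add(K, Mul(4, Pow(K, 2))), Mul(2, K)) = Mul(2, K, Add(K, Mul(4, Pow(K, 2)))))
Pow(Function('o')(Add(-5, Mul(-1, -3))), 2) = Pow(Mul(Pow(Add(-5, Mul(-1, -3)), 2), Add(2, Mul(8, Add(-5, Mul(-1, -3))))), 2) = Pow(Mul(Pow(Add(-5, 3), 2), Add(2, Mul(8, Add(-5, 3)))), 2) = Pow(Mul(Pow(-2, 2), Add(2, Mul(8, -2))), 2) = Pow(Mul(4, Add(2, -16)), 2) = Pow(Mul(4, -14), 2) = Pow(-56, 2) = 3136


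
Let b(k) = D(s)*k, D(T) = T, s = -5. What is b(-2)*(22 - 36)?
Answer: -140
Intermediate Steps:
b(k) = -5*k
b(-2)*(22 - 36) = (-5*(-2))*(22 - 36) = 10*(-14) = -140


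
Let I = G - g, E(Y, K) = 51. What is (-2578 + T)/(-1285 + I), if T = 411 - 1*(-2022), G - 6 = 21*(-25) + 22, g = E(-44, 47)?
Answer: 145/1833 ≈ 0.079105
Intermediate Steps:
g = 51
G = -497 (G = 6 + (21*(-25) + 22) = 6 + (-525 + 22) = 6 - 503 = -497)
I = -548 (I = -497 - 1*51 = -497 - 51 = -548)
T = 2433 (T = 411 + 2022 = 2433)
(-2578 + T)/(-1285 + I) = (-2578 + 2433)/(-1285 - 548) = -145/(-1833) = -145*(-1/1833) = 145/1833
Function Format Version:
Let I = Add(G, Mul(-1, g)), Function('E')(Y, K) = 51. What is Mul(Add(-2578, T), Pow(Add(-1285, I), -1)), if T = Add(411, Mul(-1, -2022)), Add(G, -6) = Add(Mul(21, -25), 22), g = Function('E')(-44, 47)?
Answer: Rational(145, 1833) ≈ 0.079105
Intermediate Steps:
g = 51
G = -497 (G = Add(6, Add(Mul(21, -25), 22)) = Add(6, Add(-525, 22)) = Add(6, -503) = -497)
I = -548 (I = Add(-497, Mul(-1, 51)) = Add(-497, -51) = -548)
T = 2433 (T = Add(411, 2022) = 2433)
Mul(Add(-2578, T), Pow(Add(-1285, I), -1)) = Mul(Add(-2578, 2433), Pow(Add(-1285, -548), -1)) = Mul(-145, Pow(-1833, -1)) = Mul(-145, Rational(-1, 1833)) = Rational(145, 1833)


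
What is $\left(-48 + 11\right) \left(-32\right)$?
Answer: $1184$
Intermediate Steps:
$\left(-48 + 11\right) \left(-32\right) = \left(-37\right) \left(-32\right) = 1184$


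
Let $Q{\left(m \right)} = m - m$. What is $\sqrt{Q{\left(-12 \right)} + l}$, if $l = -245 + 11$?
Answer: $3 i \sqrt{26} \approx 15.297 i$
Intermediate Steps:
$Q{\left(m \right)} = 0$
$l = -234$
$\sqrt{Q{\left(-12 \right)} + l} = \sqrt{0 - 234} = \sqrt{-234} = 3 i \sqrt{26}$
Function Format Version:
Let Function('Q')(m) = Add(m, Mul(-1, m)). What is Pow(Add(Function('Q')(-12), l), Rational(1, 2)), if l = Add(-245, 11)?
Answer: Mul(3, I, Pow(26, Rational(1, 2))) ≈ Mul(15.297, I)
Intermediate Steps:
Function('Q')(m) = 0
l = -234
Pow(Add(Function('Q')(-12), l), Rational(1, 2)) = Pow(Add(0, -234), Rational(1, 2)) = Pow(-234, Rational(1, 2)) = Mul(3, I, Pow(26, Rational(1, 2)))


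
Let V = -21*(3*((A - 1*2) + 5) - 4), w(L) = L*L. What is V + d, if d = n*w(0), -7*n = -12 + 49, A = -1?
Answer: -42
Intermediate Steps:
n = -37/7 (n = -(-12 + 49)/7 = -⅐*37 = -37/7 ≈ -5.2857)
w(L) = L²
d = 0 (d = -37/7*0² = -37/7*0 = 0)
V = -42 (V = -21*(3*((-1 - 1*2) + 5) - 4) = -21*(3*((-1 - 2) + 5) - 4) = -21*(3*(-3 + 5) - 4) = -21*(3*2 - 4) = -21*(6 - 4) = -21*2 = -42)
V + d = -42 + 0 = -42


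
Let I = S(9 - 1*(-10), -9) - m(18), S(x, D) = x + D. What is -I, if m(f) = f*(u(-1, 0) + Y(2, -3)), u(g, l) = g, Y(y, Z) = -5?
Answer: -118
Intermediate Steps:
m(f) = -6*f (m(f) = f*(-1 - 5) = f*(-6) = -6*f)
S(x, D) = D + x
I = 118 (I = (-9 + (9 - 1*(-10))) - (-6)*18 = (-9 + (9 + 10)) - 1*(-108) = (-9 + 19) + 108 = 10 + 108 = 118)
-I = -1*118 = -118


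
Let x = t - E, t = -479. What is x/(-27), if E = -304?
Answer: 175/27 ≈ 6.4815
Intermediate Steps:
x = -175 (x = -479 - 1*(-304) = -479 + 304 = -175)
x/(-27) = -175/(-27) = -1/27*(-175) = 175/27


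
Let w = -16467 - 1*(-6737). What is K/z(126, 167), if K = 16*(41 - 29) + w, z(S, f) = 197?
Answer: -9538/197 ≈ -48.416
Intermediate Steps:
w = -9730 (w = -16467 + 6737 = -9730)
K = -9538 (K = 16*(41 - 29) - 9730 = 16*12 - 9730 = 192 - 9730 = -9538)
K/z(126, 167) = -9538/197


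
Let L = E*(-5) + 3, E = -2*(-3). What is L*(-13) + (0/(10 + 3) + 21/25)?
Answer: 8796/25 ≈ 351.84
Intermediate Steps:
E = 6
L = -27 (L = 6*(-5) + 3 = -30 + 3 = -27)
L*(-13) + (0/(10 + 3) + 21/25) = -27*(-13) + (0/(10 + 3) + 21/25) = 351 + (0/13 + 21*(1/25)) = 351 + (0*(1/13) + 21/25) = 351 + (0 + 21/25) = 351 + 21/25 = 8796/25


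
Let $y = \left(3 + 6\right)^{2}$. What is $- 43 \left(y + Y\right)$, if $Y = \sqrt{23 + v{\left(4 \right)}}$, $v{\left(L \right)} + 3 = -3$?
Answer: $-3483 - 43 \sqrt{17} \approx -3660.3$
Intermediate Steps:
$y = 81$ ($y = 9^{2} = 81$)
$v{\left(L \right)} = -6$ ($v{\left(L \right)} = -3 - 3 = -6$)
$Y = \sqrt{17}$ ($Y = \sqrt{23 - 6} = \sqrt{17} \approx 4.1231$)
$- 43 \left(y + Y\right) = - 43 \left(81 + \sqrt{17}\right) = -3483 - 43 \sqrt{17}$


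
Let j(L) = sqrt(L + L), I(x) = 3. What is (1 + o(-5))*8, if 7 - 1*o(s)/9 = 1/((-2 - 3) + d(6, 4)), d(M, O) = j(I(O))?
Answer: 10088/19 + 72*sqrt(6)/19 ≈ 540.23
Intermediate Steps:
j(L) = sqrt(2)*sqrt(L) (j(L) = sqrt(2*L) = sqrt(2)*sqrt(L))
d(M, O) = sqrt(6) (d(M, O) = sqrt(2)*sqrt(3) = sqrt(6))
o(s) = 63 - 9/(-5 + sqrt(6)) (o(s) = 63 - 9/((-2 - 3) + sqrt(6)) = 63 - 9/(-5 + sqrt(6)))
(1 + o(-5))*8 = (1 + (1242/19 + 9*sqrt(6)/19))*8 = (1261/19 + 9*sqrt(6)/19)*8 = 10088/19 + 72*sqrt(6)/19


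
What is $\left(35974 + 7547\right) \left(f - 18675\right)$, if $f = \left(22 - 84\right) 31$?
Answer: $-896402037$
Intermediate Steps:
$f = -1922$ ($f = \left(-62\right) 31 = -1922$)
$\left(35974 + 7547\right) \left(f - 18675\right) = \left(35974 + 7547\right) \left(-1922 - 18675\right) = 43521 \left(-20597\right) = -896402037$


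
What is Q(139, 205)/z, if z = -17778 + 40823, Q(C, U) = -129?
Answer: -129/23045 ≈ -0.0055977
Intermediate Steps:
z = 23045
Q(139, 205)/z = -129/23045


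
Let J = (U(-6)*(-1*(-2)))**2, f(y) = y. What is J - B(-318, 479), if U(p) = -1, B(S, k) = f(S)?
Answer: 322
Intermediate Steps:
B(S, k) = S
J = 4 (J = (-(-1)*(-2))**2 = (-1*2)**2 = (-2)**2 = 4)
J - B(-318, 479) = 4 - 1*(-318) = 4 + 318 = 322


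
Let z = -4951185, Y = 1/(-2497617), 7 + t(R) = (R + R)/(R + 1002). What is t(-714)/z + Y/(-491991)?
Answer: 39185242039081/16224110151970412520 ≈ 2.4152e-6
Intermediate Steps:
t(R) = -7 + 2*R/(1002 + R) (t(R) = -7 + (R + R)/(R + 1002) = -7 + (2*R)/(1002 + R) = -7 + 2*R/(1002 + R))
Y = -1/2497617 ≈ -4.0038e-7
t(-714)/z + Y/(-491991) = ((-7014 - 5*(-714))/(1002 - 714))/(-4951185) - 1/2497617/(-491991) = ((-7014 + 3570)/288)*(-1/4951185) - 1/2497617*(-1/491991) = ((1/288)*(-3444))*(-1/4951185) + 1/1228805085447 = -287/24*(-1/4951185) + 1/1228805085447 = 287/118828440 + 1/1228805085447 = 39185242039081/16224110151970412520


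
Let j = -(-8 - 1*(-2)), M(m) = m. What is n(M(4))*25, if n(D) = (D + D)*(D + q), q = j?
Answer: 2000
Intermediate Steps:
j = 6 (j = -(-8 + 2) = -1*(-6) = 6)
q = 6
n(D) = 2*D*(6 + D) (n(D) = (D + D)*(D + 6) = (2*D)*(6 + D) = 2*D*(6 + D))
n(M(4))*25 = (2*4*(6 + 4))*25 = (2*4*10)*25 = 80*25 = 2000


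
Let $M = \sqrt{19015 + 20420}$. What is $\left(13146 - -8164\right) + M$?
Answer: $21310 + \sqrt{39435} \approx 21509.0$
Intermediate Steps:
$M = \sqrt{39435} \approx 198.58$
$\left(13146 - -8164\right) + M = \left(13146 - -8164\right) + \sqrt{39435} = \left(13146 + 8164\right) + \sqrt{39435} = 21310 + \sqrt{39435}$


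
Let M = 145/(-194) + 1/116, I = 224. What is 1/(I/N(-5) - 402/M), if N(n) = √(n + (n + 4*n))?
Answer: 7833797115/4286637731896 + 53749087*I*√30/2143318865948 ≈ 0.0018275 + 0.00013736*I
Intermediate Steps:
N(n) = √6*√n (N(n) = √(n + 5*n) = √(6*n) = √6*√n)
M = -8313/11252 (M = 145*(-1/194) + 1*(1/116) = -145/194 + 1/116 = -8313/11252 ≈ -0.73880)
1/(I/N(-5) - 402/M) = 1/(224/((√6*√(-5))) - 402/(-8313/11252)) = 1/(224/((√6*(I*√5))) - 402*(-11252/8313)) = 1/(224/((I*√30)) + 1507768/2771) = 1/(224*(-I*√30/30) + 1507768/2771) = 1/(-112*I*√30/15 + 1507768/2771) = 1/(1507768/2771 - 112*I*√30/15)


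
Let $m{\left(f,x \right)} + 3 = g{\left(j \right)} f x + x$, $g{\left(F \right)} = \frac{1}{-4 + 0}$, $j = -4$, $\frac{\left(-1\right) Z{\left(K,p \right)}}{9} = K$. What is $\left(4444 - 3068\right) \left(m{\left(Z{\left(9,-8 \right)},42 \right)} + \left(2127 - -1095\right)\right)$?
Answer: $5657424$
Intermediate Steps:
$Z{\left(K,p \right)} = - 9 K$
$g{\left(F \right)} = - \frac{1}{4}$ ($g{\left(F \right)} = \frac{1}{-4} = - \frac{1}{4}$)
$m{\left(f,x \right)} = -3 + x - \frac{f x}{4}$ ($m{\left(f,x \right)} = -3 + \left(- \frac{f}{4} x + x\right) = -3 - \left(- x + \frac{f x}{4}\right) = -3 + x - \frac{f x}{4}$)
$\left(4444 - 3068\right) \left(m{\left(Z{\left(9,-8 \right)},42 \right)} + \left(2127 - -1095\right)\right) = \left(4444 - 3068\right) \left(\left(-3 + 42 - \frac{1}{4} \left(\left(-9\right) 9\right) 42\right) + \left(2127 - -1095\right)\right) = 1376 \left(\left(-3 + 42 - \left(- \frac{81}{4}\right) 42\right) + \left(2127 + 1095\right)\right) = 1376 \left(\left(-3 + 42 + \frac{1701}{2}\right) + 3222\right) = 1376 \left(\frac{1779}{2} + 3222\right) = 1376 \cdot \frac{8223}{2} = 5657424$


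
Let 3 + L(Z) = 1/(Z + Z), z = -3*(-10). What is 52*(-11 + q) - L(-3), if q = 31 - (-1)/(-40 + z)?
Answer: 31139/30 ≈ 1038.0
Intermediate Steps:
z = 30
L(Z) = -3 + 1/(2*Z) (L(Z) = -3 + 1/(Z + Z) = -3 + 1/(2*Z))
q = 309/10 (q = 31 - (-1)/(-40 + 30) = 31 - (-1)/(-10) = 31 - (-1)*(-1)/10 = 31 - 1*⅒ = 31 - ⅒ = 309/10 ≈ 30.900)
52*(-11 + q) - L(-3) = 52*(-11 + 309/10) - (-3 + (½)/(-3)) = 52*(199/10) - (-3 + (½)*(-⅓)) = 5174/5 - (-3 - ⅙) = 5174/5 - (-19)/6 = 5174/5 - 1*(-19/6) = 5174/5 + 19/6 = 31139/30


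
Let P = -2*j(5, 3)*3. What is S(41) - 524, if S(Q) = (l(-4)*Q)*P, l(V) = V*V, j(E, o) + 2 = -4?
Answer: 23092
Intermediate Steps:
j(E, o) = -6 (j(E, o) = -2 - 4 = -6)
l(V) = V²
P = 36 (P = -2*(-6)*3 = 12*3 = 36)
S(Q) = 576*Q (S(Q) = ((-4)²*Q)*36 = (16*Q)*36 = 576*Q)
S(41) - 524 = 576*41 - 524 = 23616 - 524 = 23092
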